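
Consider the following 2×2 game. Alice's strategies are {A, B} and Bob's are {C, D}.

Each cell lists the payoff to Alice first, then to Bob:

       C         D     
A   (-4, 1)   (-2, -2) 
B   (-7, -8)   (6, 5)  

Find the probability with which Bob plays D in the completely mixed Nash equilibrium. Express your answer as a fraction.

Let y be the probability that Bob plays C. In a completely mixed equilibrium, Alice must be indifferent between A and B.
Alice's expected payoff from A is −4y − 2(1−y); from B it is −7y + 6(1−y).
Setting these equal: −2y − 2 = −13y + 6, so y = 8/11.
Therefore Bob plays D with probability 1 − 8/11 = 3/11.

3/11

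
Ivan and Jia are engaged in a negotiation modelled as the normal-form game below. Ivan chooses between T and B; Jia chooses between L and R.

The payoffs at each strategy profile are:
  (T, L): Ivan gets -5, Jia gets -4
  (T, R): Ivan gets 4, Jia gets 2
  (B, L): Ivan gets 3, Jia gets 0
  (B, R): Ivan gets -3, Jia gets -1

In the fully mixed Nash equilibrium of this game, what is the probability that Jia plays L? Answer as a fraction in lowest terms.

7/15

Let y be the probability that Jia plays L. In a completely mixed equilibrium, Ivan must be indifferent between T and B.
Ivan's expected payoff from T is −5y + 4(1−y); from B it is 3y − 3(1−y).
Setting these equal: −9y + 4 = 6y − 3, so y = 7/15.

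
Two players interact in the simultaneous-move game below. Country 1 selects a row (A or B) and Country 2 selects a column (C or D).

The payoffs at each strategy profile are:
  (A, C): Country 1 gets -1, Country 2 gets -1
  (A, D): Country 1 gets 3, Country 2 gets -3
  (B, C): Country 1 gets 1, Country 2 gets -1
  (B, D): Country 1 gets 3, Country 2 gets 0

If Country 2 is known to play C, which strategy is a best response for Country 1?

B

Against C, Country 1 earns -1 from A and 1 from B.
So B is the best response.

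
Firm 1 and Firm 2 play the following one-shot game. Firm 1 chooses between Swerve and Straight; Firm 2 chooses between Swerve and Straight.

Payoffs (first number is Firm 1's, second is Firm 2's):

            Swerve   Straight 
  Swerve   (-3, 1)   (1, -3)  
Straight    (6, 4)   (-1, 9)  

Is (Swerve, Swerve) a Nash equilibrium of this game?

No

At (Swerve, Swerve), Firm 1 earns -3; switching to Straight would give 6, so Firm 1 would deviate.
Firm 2 earns 1; switching to Straight would give -3, so Firm 2 has no profitable deviation.
Since at least one player can profitably deviate, this is not a Nash equilibrium.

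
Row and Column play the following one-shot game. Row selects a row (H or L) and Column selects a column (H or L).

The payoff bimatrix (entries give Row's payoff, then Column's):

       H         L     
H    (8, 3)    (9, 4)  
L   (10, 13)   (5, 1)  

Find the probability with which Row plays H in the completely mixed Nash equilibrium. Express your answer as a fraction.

Let x be the probability that Row plays H. In a completely mixed equilibrium, Column must be indifferent between H and L.
Column's expected payoff from H is 3x + 13(1−x); from L it is 4x + (1−x).
Setting these equal: −10x + 13 = 3x + 1, so x = 12/13.

12/13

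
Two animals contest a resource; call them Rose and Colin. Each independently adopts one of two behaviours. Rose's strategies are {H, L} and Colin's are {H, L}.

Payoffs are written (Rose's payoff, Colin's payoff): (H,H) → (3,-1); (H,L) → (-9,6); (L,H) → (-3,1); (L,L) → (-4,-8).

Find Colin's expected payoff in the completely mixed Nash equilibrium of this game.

First find p, the probability Rose plays H, from Colin's indifference between H and L: −p + (1−p) = 6p − 8(1−p), giving p = 9/16.
Since Colin is indifferent in equilibrium, Colin's expected payoff equals the payoff from either column against (9/16, 7/16). Using H: −(9/16) + (7/16) = -1/8.

-1/8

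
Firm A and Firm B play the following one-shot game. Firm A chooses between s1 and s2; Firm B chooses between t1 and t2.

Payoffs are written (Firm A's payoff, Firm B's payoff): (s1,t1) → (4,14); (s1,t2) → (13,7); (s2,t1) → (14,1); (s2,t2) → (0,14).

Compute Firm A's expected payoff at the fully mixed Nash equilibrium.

First find y, the probability Firm B plays t1, from Firm A's indifference between s1 and s2: 4y + 13(1−y) = 14y, giving y = 13/23.
Since Firm A is indifferent in equilibrium, Firm A's expected payoff equals the payoff from either row against (13/23, 10/23). Using s1: 4(13/23) + 13(10/23) = 182/23.

182/23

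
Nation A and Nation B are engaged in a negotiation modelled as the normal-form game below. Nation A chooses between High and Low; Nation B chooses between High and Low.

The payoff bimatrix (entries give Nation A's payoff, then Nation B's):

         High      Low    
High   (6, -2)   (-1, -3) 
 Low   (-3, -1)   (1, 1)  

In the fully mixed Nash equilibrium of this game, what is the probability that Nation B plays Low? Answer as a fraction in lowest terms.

Let q be the probability that Nation B plays High. In a completely mixed equilibrium, Nation A must be indifferent between High and Low.
Nation A's expected payoff from High is 6q − (1−q); from Low it is −3q + (1−q).
Setting these equal: 7q − 1 = −4q + 1, so q = 2/11.
Therefore Nation B plays Low with probability 1 − 2/11 = 9/11.

9/11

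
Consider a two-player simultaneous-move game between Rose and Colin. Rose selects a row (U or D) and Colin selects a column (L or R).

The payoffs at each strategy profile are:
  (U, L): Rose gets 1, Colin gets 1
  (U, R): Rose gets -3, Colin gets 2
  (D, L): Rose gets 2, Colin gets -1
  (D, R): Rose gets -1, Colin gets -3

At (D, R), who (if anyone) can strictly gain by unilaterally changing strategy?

Colin

Rose at (D, R) earns -1; deviating to U yields -3 — not better.
Colin earns -3; deviating to L yields -1 — a strict improvement.
Only Colin has a strictly profitable deviation.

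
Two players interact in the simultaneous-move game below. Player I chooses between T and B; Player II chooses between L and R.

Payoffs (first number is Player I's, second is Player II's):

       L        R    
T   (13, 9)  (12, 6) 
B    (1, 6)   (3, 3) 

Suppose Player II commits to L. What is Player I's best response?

Against L, Player I earns 13 from T and 1 from B.
So T is the best response.

T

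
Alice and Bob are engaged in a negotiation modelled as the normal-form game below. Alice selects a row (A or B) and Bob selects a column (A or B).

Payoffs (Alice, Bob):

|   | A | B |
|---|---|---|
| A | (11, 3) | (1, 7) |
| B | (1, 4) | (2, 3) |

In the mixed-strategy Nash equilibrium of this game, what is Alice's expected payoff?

21/11

First find y, the probability Bob plays A, from Alice's indifference between A and B: 11y + (1−y) = y + 2(1−y), giving y = 1/11.
Since Alice is indifferent in equilibrium, Alice's expected payoff equals the payoff from either row against (1/11, 10/11). Using A: 11(1/11) + (10/11) = 21/11.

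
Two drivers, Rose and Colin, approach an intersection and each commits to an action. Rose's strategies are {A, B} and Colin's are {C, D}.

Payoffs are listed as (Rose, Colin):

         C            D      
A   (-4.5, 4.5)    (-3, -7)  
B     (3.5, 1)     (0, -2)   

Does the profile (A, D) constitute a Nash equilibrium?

No

At (A, D), Rose earns -3; switching to B would give 0, so Rose would deviate.
Colin earns -7; switching to C would give 4.5, so Colin would deviate.
Since at least one player can profitably deviate, this is not a Nash equilibrium.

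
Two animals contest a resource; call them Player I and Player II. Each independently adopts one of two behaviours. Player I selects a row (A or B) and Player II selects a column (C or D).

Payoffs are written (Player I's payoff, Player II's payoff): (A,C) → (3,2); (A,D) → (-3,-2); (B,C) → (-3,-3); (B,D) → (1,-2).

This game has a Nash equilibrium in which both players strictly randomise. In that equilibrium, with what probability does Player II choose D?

Let y be the probability that Player II plays C. In a completely mixed equilibrium, Player I must be indifferent between A and B.
Player I's expected payoff from A is 3y − 3(1−y); from B it is −3y + (1−y).
Setting these equal: 6y − 3 = −4y + 1, so y = 2/5.
Therefore Player II plays D with probability 1 − 2/5 = 3/5.

3/5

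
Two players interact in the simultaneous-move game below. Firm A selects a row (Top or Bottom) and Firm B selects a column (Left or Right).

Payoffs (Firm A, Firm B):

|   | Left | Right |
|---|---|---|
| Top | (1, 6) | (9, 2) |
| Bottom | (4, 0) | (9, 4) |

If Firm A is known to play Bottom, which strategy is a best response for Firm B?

Right

Against Bottom, Firm B earns 0 from Left and 4 from Right.
So Right is the best response.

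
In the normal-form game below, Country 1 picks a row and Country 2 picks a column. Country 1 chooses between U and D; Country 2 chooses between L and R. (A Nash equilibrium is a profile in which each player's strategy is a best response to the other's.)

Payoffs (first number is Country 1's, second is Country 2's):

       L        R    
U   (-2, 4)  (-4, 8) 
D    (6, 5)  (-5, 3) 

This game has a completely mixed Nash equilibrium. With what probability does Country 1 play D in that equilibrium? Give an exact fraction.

Let p be the probability that Country 1 plays U. In a completely mixed equilibrium, Country 2 must be indifferent between L and R.
Country 2's expected payoff from L is 4p + 5(1−p); from R it is 8p + 3(1−p).
Setting these equal: −p + 5 = 5p + 3, so p = 1/3.
Therefore Country 1 plays D with probability 1 − 1/3 = 2/3.

2/3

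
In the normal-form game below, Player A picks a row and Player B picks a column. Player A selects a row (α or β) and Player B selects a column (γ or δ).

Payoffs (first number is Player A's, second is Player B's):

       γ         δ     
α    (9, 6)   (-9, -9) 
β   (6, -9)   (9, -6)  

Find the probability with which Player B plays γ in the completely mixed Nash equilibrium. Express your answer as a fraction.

6/7

Let y be the probability that Player B plays γ. In a completely mixed equilibrium, Player A must be indifferent between α and β.
Player A's expected payoff from α is 9y − 9(1−y); from β it is 6y + 9(1−y).
Setting these equal: 18y − 9 = −3y + 9, so y = 6/7.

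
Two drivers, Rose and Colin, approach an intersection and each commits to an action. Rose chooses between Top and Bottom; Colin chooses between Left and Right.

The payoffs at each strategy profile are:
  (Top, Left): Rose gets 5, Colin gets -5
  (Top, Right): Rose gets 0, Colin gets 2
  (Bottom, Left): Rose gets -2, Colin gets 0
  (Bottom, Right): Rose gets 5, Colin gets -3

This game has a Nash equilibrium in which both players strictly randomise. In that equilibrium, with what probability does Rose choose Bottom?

Let x be the probability that Rose plays Top. In a completely mixed equilibrium, Colin must be indifferent between Left and Right.
Colin's expected payoff from Left is −5x; from Right it is 2x − 3(1−x).
Setting these equal: −5x = 5x − 3, so x = 3/10.
Therefore Rose plays Bottom with probability 1 − 3/10 = 7/10.

7/10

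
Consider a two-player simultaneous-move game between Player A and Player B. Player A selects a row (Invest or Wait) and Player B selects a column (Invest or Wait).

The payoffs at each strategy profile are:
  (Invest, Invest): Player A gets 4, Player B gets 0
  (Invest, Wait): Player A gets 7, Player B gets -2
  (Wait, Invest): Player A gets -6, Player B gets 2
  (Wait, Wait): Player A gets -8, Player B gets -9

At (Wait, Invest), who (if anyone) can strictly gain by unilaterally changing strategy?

Player A

Player A at (Wait, Invest) earns -6; deviating to Invest yields 4 — a strict improvement.
Player B earns 2; deviating to Wait yields -9 — not better.
Only Player A has a strictly profitable deviation.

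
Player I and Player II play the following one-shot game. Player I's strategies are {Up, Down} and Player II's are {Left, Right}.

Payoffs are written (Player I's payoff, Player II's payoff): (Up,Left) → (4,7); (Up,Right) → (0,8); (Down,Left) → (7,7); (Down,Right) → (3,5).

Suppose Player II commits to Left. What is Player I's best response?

Down

Against Left, Player I earns 4 from Up and 7 from Down.
So Down is the best response.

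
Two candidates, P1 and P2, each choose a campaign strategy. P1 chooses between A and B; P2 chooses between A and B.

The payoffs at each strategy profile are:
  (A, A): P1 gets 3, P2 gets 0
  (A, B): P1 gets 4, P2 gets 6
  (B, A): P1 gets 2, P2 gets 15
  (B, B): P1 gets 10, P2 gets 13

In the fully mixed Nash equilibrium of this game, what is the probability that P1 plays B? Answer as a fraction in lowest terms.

Let r be the probability that P1 plays A. In a completely mixed equilibrium, P2 must be indifferent between A and B.
P2's expected payoff from A is 15(1−r); from B it is 6r + 13(1−r).
Setting these equal: −15r + 15 = −7r + 13, so r = 1/4.
Therefore P1 plays B with probability 1 − 1/4 = 3/4.

3/4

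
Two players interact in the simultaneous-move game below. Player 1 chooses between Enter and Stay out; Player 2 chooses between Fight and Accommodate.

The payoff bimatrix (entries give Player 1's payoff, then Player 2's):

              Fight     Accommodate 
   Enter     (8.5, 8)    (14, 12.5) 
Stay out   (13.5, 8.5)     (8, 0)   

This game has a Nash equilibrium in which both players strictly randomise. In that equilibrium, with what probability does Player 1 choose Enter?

Let x be the probability that Player 1 plays Enter. In a completely mixed equilibrium, Player 2 must be indifferent between Fight and Accommodate.
Player 2's expected payoff from Fight is 8x + 8.5(1−x); from Accommodate it is 12.5x.
Setting these equal: −0.5x + 8.5 = 12.5x, so x = 17/26.

17/26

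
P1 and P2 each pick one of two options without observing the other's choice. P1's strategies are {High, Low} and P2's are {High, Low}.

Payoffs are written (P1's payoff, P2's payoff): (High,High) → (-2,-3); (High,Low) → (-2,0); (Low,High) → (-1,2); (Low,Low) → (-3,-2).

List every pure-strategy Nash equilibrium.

(High, Low) and (Low, High)

(High, High): P1 prefers Low (-1 > -2); P2 prefers Low (0 > -3) — not an equilibrium.
(High, Low): P1 gets -2 ≥ -3 from Low, and P2 gets 0 ≥ -3 from High — Nash equilibrium.
(Low, High): P1 gets -1 ≥ -2 from High, and P2 gets 2 ≥ -2 from Low — Nash equilibrium.
(Low, Low): P1 prefers High (-2 > -3); P2 prefers High (2 > -2) — not an equilibrium.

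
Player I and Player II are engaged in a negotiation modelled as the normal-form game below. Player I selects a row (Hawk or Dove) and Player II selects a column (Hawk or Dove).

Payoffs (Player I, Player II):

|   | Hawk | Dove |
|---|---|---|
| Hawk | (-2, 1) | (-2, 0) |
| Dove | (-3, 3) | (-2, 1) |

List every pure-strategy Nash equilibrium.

(Hawk, Hawk)

(Hawk, Hawk): Player I gets -2 ≥ -3 from Dove, and Player II gets 1 ≥ 0 from Dove — Nash equilibrium.
(Hawk, Dove): Player II prefers Hawk (1 > 0) — not an equilibrium.
(Dove, Hawk): Player I prefers Hawk (-2 > -3) — not an equilibrium.
(Dove, Dove): Player II prefers Hawk (3 > 1) — not an equilibrium.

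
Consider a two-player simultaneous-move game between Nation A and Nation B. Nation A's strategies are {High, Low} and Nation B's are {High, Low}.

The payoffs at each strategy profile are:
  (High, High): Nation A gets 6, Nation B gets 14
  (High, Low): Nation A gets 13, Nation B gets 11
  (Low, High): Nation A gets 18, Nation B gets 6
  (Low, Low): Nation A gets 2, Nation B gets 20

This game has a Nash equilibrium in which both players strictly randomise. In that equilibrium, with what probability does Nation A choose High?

Let p be the probability that Nation A plays High. In a completely mixed equilibrium, Nation B must be indifferent between High and Low.
Nation B's expected payoff from High is 14p + 6(1−p); from Low it is 11p + 20(1−p).
Setting these equal: 8p + 6 = −9p + 20, so p = 14/17.

14/17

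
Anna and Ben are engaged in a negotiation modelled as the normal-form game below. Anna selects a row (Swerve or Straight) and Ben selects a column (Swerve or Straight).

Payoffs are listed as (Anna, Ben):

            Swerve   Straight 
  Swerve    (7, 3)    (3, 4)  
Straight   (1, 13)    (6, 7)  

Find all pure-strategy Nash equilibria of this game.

(Swerve, Swerve): Ben prefers Straight (4 > 3) — not an equilibrium.
(Swerve, Straight): Anna prefers Straight (6 > 3) — not an equilibrium.
(Straight, Swerve): Anna prefers Swerve (7 > 1) — not an equilibrium.
(Straight, Straight): Ben prefers Swerve (13 > 7) — not an equilibrium.

none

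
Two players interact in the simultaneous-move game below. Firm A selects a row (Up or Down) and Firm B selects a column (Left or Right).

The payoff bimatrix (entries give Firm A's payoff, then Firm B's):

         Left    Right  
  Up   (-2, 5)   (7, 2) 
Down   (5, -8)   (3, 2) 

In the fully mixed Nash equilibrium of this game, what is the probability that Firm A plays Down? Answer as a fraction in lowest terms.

Let p be the probability that Firm A plays Up. In a completely mixed equilibrium, Firm B must be indifferent between Left and Right.
Firm B's expected payoff from Left is 5p − 8(1−p); from Right it is 2p + 2(1−p).
Setting these equal: 13p − 8 = 2, so p = 10/13.
Therefore Firm A plays Down with probability 1 − 10/13 = 3/13.

3/13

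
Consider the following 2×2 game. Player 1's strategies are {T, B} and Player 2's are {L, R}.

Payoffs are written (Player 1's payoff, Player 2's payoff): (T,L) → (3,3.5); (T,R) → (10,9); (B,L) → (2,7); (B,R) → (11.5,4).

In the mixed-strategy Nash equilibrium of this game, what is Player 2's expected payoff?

First find x, the probability Player 1 plays T, from Player 2's indifference between L and R: 3.5x + 7(1−x) = 9x + 4(1−x), giving x = 6/17.
Since Player 2 is indifferent in equilibrium, Player 2's expected payoff equals the payoff from either column against (6/17, 11/17). Using L: 3.5(6/17) + 7(11/17) = 98/17.

98/17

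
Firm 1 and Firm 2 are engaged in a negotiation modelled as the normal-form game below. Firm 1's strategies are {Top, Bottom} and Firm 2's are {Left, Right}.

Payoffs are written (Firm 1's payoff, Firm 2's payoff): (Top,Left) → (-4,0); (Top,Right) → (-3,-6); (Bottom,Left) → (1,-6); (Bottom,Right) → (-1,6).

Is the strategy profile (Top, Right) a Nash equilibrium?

At (Top, Right), Firm 1 earns -3; switching to Bottom would give -1, so Firm 1 would deviate.
Firm 2 earns -6; switching to Left would give 0, so Firm 2 would deviate.
Since at least one player can profitably deviate, this is not a Nash equilibrium.

No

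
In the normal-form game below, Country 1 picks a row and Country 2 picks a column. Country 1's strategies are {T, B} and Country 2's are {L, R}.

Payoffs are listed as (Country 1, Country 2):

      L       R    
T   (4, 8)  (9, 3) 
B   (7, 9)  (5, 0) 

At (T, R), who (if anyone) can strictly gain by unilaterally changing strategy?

Country 2

Country 1 at (T, R) earns 9; deviating to B yields 5 — not better.
Country 2 earns 3; deviating to L yields 8 — a strict improvement.
Only Country 2 has a strictly profitable deviation.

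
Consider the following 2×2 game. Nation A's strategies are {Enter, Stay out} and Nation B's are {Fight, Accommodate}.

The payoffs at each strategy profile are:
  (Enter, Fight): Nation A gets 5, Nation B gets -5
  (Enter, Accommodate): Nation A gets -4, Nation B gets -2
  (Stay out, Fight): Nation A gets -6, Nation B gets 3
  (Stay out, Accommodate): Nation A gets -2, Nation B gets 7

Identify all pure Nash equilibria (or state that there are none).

(Stay out, Accommodate)

(Enter, Fight): Nation B prefers Accommodate (-2 > -5) — not an equilibrium.
(Enter, Accommodate): Nation A prefers Stay out (-2 > -4) — not an equilibrium.
(Stay out, Fight): Nation A prefers Enter (5 > -6); Nation B prefers Accommodate (7 > 3) — not an equilibrium.
(Stay out, Accommodate): Nation A gets -2 ≥ -4 from Enter, and Nation B gets 7 ≥ 3 from Fight — Nash equilibrium.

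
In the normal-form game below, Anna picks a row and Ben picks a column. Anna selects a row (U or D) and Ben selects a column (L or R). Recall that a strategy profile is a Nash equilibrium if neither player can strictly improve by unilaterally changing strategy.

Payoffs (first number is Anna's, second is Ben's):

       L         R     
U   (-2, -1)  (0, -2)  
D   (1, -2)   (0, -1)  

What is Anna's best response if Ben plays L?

Against L, Anna earns -2 from U and 1 from D.
So D is the best response.

D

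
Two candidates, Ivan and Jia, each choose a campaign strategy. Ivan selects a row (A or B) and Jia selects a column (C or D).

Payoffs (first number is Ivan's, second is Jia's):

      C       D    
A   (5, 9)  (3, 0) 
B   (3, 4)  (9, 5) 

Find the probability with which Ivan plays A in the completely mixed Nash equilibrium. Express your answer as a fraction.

Let x be the probability that Ivan plays A. In a completely mixed equilibrium, Jia must be indifferent between C and D.
Jia's expected payoff from C is 9x + 4(1−x); from D it is 5(1−x).
Setting these equal: 5x + 4 = −5x + 5, so x = 1/10.

1/10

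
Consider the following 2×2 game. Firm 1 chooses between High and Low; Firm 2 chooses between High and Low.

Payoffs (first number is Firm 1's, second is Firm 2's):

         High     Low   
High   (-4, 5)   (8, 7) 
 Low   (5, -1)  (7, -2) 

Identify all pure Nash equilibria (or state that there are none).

(High, Low) and (Low, High)

(High, High): Firm 1 prefers Low (5 > -4); Firm 2 prefers Low (7 > 5) — not an equilibrium.
(High, Low): Firm 1 gets 8 ≥ 7 from Low, and Firm 2 gets 7 ≥ 5 from High — Nash equilibrium.
(Low, High): Firm 1 gets 5 ≥ -4 from High, and Firm 2 gets -1 ≥ -2 from Low — Nash equilibrium.
(Low, Low): Firm 1 prefers High (8 > 7); Firm 2 prefers High (-1 > -2) — not an equilibrium.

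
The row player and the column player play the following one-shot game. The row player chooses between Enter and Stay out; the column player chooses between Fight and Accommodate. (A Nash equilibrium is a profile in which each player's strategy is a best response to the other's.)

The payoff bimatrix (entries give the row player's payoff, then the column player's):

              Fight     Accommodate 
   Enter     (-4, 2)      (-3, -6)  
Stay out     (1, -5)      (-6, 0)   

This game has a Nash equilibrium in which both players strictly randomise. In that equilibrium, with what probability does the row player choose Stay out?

8/13

Let r be the probability that the row player plays Enter. In a completely mixed equilibrium, the column player must be indifferent between Fight and Accommodate.
The column player's expected payoff from Fight is 2r − 5(1−r); from Accommodate it is −6r.
Setting these equal: 7r − 5 = −6r, so r = 5/13.
Therefore the row player plays Stay out with probability 1 − 5/13 = 8/13.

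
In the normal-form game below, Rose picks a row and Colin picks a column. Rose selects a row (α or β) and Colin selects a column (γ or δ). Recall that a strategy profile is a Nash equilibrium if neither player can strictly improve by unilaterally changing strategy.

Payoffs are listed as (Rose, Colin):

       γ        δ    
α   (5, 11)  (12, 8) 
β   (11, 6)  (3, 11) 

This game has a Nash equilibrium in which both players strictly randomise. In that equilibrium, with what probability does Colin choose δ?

2/5

Let q be the probability that Colin plays γ. In a completely mixed equilibrium, Rose must be indifferent between α and β.
Rose's expected payoff from α is 5q + 12(1−q); from β it is 11q + 3(1−q).
Setting these equal: −7q + 12 = 8q + 3, so q = 3/5.
Therefore Colin plays δ with probability 1 − 3/5 = 2/5.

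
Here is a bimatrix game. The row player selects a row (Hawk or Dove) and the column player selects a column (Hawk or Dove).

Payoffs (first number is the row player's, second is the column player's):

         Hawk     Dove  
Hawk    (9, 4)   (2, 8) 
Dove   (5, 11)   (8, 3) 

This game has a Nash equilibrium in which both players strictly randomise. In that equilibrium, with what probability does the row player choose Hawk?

2/3

Let x be the probability that the row player plays Hawk. In a completely mixed equilibrium, the column player must be indifferent between Hawk and Dove.
The column player's expected payoff from Hawk is 4x + 11(1−x); from Dove it is 8x + 3(1−x).
Setting these equal: −7x + 11 = 5x + 3, so x = 2/3.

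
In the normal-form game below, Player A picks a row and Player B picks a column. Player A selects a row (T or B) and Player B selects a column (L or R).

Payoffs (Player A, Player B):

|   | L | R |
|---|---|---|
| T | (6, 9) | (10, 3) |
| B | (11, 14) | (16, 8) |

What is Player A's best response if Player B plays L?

B

Against L, Player A earns 6 from T and 11 from B.
So B is the best response.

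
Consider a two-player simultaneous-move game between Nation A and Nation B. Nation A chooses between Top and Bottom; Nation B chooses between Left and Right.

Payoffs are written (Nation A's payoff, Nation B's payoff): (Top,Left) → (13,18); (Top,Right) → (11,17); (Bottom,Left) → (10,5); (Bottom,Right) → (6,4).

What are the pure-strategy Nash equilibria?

(Top, Left)

(Top, Left): Nation A gets 13 ≥ 10 from Bottom, and Nation B gets 18 ≥ 17 from Right — Nash equilibrium.
(Top, Right): Nation B prefers Left (18 > 17) — not an equilibrium.
(Bottom, Left): Nation A prefers Top (13 > 10) — not an equilibrium.
(Bottom, Right): Nation A prefers Top (11 > 6); Nation B prefers Left (5 > 4) — not an equilibrium.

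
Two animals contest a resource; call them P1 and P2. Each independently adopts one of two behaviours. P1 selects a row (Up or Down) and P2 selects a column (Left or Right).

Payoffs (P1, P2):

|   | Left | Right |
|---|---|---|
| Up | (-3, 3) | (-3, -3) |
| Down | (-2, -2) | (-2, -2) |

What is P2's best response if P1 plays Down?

either — both Left and Right are best responses

Against Down, P2 earns -2 from Left and -2 from Right.
So either strategy is a best response.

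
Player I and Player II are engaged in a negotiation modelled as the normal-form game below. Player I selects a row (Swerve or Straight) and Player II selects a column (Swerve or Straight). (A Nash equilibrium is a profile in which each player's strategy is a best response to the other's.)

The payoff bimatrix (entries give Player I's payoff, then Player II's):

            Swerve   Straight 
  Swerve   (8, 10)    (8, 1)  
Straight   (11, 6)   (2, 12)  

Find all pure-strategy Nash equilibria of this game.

(Swerve, Swerve): Player I prefers Straight (11 > 8) — not an equilibrium.
(Swerve, Straight): Player II prefers Swerve (10 > 1) — not an equilibrium.
(Straight, Swerve): Player II prefers Straight (12 > 6) — not an equilibrium.
(Straight, Straight): Player I prefers Swerve (8 > 2) — not an equilibrium.

none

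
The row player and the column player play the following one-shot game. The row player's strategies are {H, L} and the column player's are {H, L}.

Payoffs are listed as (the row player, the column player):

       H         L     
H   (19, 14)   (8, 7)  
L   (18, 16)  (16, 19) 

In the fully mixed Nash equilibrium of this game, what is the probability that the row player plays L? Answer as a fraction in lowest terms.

Let r be the probability that the row player plays H. In a completely mixed equilibrium, the column player must be indifferent between H and L.
The column player's expected payoff from H is 14r + 16(1−r); from L it is 7r + 19(1−r).
Setting these equal: −2r + 16 = −12r + 19, so r = 3/10.
Therefore the row player plays L with probability 1 − 3/10 = 7/10.

7/10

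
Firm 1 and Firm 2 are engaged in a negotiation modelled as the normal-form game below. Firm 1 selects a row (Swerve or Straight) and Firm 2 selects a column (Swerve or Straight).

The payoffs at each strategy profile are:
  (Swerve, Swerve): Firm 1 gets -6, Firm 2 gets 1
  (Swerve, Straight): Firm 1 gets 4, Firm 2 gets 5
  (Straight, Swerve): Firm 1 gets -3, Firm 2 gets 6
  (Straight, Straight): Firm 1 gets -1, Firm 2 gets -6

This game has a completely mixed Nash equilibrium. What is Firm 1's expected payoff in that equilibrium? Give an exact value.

First find q, the probability Firm 2 plays Swerve, from Firm 1's indifference between Swerve and Straight: −6q + 4(1−q) = −3q − (1−q), giving q = 5/8.
Since Firm 1 is indifferent in equilibrium, Firm 1's expected payoff equals the payoff from either row against (5/8, 3/8). Using Swerve: −6(5/8) + 4(3/8) = -9/4.

-9/4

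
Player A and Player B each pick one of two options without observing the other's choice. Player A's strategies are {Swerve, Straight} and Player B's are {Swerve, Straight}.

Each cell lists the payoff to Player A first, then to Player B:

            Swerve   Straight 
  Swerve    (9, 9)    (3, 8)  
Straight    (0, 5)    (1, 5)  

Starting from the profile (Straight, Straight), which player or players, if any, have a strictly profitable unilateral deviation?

Player A

Player A at (Straight, Straight) earns 1; deviating to Swerve yields 3 — a strict improvement.
Player B earns 5; deviating to Swerve yields 5 — not better.
Only Player A has a strictly profitable deviation.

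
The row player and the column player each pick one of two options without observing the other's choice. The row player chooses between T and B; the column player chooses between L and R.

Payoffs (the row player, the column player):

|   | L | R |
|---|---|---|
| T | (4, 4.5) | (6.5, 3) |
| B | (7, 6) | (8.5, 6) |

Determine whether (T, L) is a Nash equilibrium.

No

At (T, L), the row player earns 4; switching to B would give 7, so the row player would deviate.
The column player earns 4.5; switching to R would give 3, so the column player has no profitable deviation.
Since at least one player can profitably deviate, this is not a Nash equilibrium.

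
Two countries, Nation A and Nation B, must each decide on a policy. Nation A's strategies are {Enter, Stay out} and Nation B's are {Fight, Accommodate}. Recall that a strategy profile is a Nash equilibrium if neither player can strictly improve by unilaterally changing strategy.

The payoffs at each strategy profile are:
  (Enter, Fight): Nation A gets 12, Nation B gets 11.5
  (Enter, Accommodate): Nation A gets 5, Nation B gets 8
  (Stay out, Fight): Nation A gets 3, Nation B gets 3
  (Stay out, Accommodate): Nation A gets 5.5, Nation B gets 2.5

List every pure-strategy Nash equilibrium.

(Enter, Fight)

(Enter, Fight): Nation A gets 12 ≥ 3 from Stay out, and Nation B gets 11.5 ≥ 8 from Accommodate — Nash equilibrium.
(Enter, Accommodate): Nation A prefers Stay out (5.5 > 5); Nation B prefers Fight (11.5 > 8) — not an equilibrium.
(Stay out, Fight): Nation A prefers Enter (12 > 3) — not an equilibrium.
(Stay out, Accommodate): Nation B prefers Fight (3 > 2.5) — not an equilibrium.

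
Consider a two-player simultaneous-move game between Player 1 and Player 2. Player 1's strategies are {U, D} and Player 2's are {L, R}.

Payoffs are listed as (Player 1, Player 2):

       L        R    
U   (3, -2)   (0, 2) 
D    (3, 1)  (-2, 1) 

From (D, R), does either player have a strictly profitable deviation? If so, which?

Player 1 at (D, R) earns -2; deviating to U yields 0 — a strict improvement.
Player 2 earns 1; deviating to L yields 1 — not better.
Only Player 1 has a strictly profitable deviation.

Player 1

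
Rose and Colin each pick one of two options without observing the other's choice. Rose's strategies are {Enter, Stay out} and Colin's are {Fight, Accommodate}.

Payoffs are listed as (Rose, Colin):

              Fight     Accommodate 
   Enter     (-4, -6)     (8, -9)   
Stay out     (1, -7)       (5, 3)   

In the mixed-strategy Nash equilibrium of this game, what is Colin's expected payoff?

-81/13

First find p, the probability Rose plays Enter, from Colin's indifference between Fight and Accommodate: −6p − 7(1−p) = −9p + 3(1−p), giving p = 10/13.
Since Colin is indifferent in equilibrium, Colin's expected payoff equals the payoff from either column against (10/13, 3/13). Using Fight: −6(10/13) − 7(3/13) = -81/13.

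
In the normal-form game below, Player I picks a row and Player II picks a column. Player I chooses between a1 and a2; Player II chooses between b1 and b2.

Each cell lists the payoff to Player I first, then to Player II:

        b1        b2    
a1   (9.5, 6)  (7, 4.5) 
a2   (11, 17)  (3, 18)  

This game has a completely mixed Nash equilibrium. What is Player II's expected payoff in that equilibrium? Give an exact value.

First find p, the probability Player I plays a1, from Player II's indifference between b1 and b2: 6p + 17(1−p) = 4.5p + 18(1−p), giving p = 2/5.
Since Player II is indifferent in equilibrium, Player II's expected payoff equals the payoff from either column against (2/5, 3/5). Using b1: 6(2/5) + 17(3/5) = 63/5.

63/5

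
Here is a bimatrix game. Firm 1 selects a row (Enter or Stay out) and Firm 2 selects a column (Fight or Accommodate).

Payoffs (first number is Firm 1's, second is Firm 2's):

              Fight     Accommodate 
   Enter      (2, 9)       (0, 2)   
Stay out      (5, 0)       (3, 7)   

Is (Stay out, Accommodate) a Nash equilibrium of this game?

Yes

At (Stay out, Accommodate), Firm 1 earns 3; switching to Enter would give 0, so Firm 1 has no profitable deviation.
Firm 2 earns 7; switching to Fight would give 0, so Firm 2 has no profitable deviation.
Neither player can gain by a unilateral deviation, so this profile is a Nash equilibrium.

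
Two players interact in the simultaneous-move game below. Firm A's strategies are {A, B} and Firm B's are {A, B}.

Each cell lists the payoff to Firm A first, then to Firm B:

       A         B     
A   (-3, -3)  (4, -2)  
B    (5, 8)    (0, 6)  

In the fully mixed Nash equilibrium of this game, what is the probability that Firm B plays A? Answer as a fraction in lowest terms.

Let y be the probability that Firm B plays A. In a completely mixed equilibrium, Firm A must be indifferent between A and B.
Firm A's expected payoff from A is −3y + 4(1−y); from B it is 5y.
Setting these equal: −7y + 4 = 5y, so y = 1/3.

1/3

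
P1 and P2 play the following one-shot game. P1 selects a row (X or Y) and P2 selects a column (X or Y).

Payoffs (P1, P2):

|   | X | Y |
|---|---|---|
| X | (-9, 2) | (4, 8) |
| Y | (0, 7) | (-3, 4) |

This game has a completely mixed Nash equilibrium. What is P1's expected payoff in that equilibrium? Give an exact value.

First find q, the probability P2 plays X, from P1's indifference between X and Y: −9q + 4(1−q) = −3(1−q), giving q = 7/16.
Since P1 is indifferent in equilibrium, P1's expected payoff equals the payoff from either row against (7/16, 9/16). Using X: −9(7/16) + 4(9/16) = -27/16.

-27/16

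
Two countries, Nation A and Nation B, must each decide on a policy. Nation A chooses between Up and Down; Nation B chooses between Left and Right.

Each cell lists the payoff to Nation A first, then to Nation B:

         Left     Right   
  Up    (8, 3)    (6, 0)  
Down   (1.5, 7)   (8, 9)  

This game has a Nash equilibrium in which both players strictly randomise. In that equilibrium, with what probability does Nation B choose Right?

13/17

Let q be the probability that Nation B plays Left. In a completely mixed equilibrium, Nation A must be indifferent between Up and Down.
Nation A's expected payoff from Up is 8q + 6(1−q); from Down it is 1.5q + 8(1−q).
Setting these equal: 2q + 6 = −6.5q + 8, so q = 4/17.
Therefore Nation B plays Right with probability 1 − 4/17 = 13/17.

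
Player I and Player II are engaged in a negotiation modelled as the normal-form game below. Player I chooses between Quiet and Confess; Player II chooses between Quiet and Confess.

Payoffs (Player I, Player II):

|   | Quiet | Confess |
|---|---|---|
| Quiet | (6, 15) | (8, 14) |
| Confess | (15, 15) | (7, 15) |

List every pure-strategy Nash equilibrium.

(Confess, Quiet)

(Quiet, Quiet): Player I prefers Confess (15 > 6) — not an equilibrium.
(Quiet, Confess): Player II prefers Quiet (15 > 14) — not an equilibrium.
(Confess, Quiet): Player I gets 15 ≥ 6 from Quiet, and Player II gets 15 ≥ 15 from Confess — Nash equilibrium.
(Confess, Confess): Player I prefers Quiet (8 > 7) — not an equilibrium.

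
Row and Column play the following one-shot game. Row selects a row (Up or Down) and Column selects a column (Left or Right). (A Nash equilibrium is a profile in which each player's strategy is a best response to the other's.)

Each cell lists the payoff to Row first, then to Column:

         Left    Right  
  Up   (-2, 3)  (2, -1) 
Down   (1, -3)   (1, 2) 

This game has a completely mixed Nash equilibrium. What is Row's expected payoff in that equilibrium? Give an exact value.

1

First find q, the probability Column plays Left, from Row's indifference between Up and Down: −2q + 2(1−q) = q + (1−q), giving q = 1/4.
Since Row is indifferent in equilibrium, Row's expected payoff equals the payoff from either row against (1/4, 3/4). Using Up: −2(1/4) + 2(3/4) = 1.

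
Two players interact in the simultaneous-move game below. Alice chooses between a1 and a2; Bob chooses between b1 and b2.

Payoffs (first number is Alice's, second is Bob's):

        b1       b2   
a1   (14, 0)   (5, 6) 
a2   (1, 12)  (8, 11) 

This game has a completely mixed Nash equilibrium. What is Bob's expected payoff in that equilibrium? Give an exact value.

First find p, the probability Alice plays a1, from Bob's indifference between b1 and b2: 12(1−p) = 6p + 11(1−p), giving p = 1/7.
Since Bob is indifferent in equilibrium, Bob's expected payoff equals the payoff from either column against (1/7, 6/7). Using b1: 12(6/7) = 72/7.

72/7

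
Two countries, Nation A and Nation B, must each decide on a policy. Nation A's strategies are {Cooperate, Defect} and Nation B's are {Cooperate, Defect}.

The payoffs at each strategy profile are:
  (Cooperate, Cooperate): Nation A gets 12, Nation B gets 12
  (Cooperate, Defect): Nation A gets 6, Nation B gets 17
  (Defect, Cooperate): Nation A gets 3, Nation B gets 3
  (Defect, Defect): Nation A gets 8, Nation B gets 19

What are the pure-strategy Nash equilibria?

(Defect, Defect)

(Cooperate, Cooperate): Nation B prefers Defect (17 > 12) — not an equilibrium.
(Cooperate, Defect): Nation A prefers Defect (8 > 6) — not an equilibrium.
(Defect, Cooperate): Nation A prefers Cooperate (12 > 3); Nation B prefers Defect (19 > 3) — not an equilibrium.
(Defect, Defect): Nation A gets 8 ≥ 6 from Cooperate, and Nation B gets 19 ≥ 3 from Cooperate — Nash equilibrium.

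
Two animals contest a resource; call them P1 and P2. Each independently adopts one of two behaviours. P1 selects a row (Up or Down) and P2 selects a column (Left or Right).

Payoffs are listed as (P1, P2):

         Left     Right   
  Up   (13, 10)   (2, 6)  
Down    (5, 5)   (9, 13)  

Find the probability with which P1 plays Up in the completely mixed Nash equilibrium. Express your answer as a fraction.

Let x be the probability that P1 plays Up. In a completely mixed equilibrium, P2 must be indifferent between Left and Right.
P2's expected payoff from Left is 10x + 5(1−x); from Right it is 6x + 13(1−x).
Setting these equal: 5x + 5 = −7x + 13, so x = 2/3.

2/3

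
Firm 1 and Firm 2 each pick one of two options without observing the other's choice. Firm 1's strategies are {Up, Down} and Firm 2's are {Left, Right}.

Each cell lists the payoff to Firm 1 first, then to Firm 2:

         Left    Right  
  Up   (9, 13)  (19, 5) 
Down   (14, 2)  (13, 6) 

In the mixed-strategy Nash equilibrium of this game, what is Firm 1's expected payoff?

First find y, the probability Firm 2 plays Left, from Firm 1's indifference between Up and Down: 9y + 19(1−y) = 14y + 13(1−y), giving y = 6/11.
Since Firm 1 is indifferent in equilibrium, Firm 1's expected payoff equals the payoff from either row against (6/11, 5/11). Using Up: 9(6/11) + 19(5/11) = 149/11.

149/11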